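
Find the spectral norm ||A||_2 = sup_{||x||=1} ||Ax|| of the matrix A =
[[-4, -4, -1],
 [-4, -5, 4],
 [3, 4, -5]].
||A||_2 ≈ 11.0765 (= sqrt(largest eigenvalue of A^T A))

||A||_2 = sigma_max(A) = sqrt(lambda_max(A^T A)). Form the symmetric matrix M = A^T A =
[[41, 48, -27],
 [48, 57, -36],
 [-27, -36, 42]].
Its characteristic polynomial (trace, sum of principal 2x2 minors, determinant of M give the coefficients) is
  p(λ) = det(λ I - M) = λ^3 - 140λ^2 + 2124λ - 9.
No integer candidate from the rational root theorem (±divisors of 9) is a root, so the roots are irrational. The cubic discriminant is Δ = 50043705237 > 0, so there are three distinct real roots. p(0) = -9 and p(1) = 1976 have opposite signs, so a root lies in (0, 1); Newton's method refines it to λ ≈ 0.0042. p(17) = 552 and p(18) = -1305 have opposite signs, so a root lies in (17, 18); Newton's method refines it to λ ≈ 17.3073. p(122) = -8793 and p(123) = 4050 have opposite signs, so a root lies in (122, 123); Newton's method refines it to λ ≈ 122.6885. Check (Vieta): the three roots sum to 140, matching tr M = 140.
So the eigenvalues of A^T A are ≈ 0.0042, 17.3073, 122.6885 (all ≥ 0, as they must be for A^T A). The largest is λ_max ≈ 122.6885, hence ||A||_2 = sqrt(λ_max) ≈ 11.0765.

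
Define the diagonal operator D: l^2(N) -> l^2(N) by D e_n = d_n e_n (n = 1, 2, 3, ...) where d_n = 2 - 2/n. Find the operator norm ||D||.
||D|| = 2

For a diagonal operator on l^2 with entries d_n, ||D|| = sup_n |d_n|. Here d_1 = 0, d_2 = 1, ..., and d_n = 2 - 2/n increases monotonically toward 2. All terms lie in [0, 2), so |d_n| = d_n and the supremum is the limit 2, which is not attained by any individual d_n. Hence ||D|| = 2.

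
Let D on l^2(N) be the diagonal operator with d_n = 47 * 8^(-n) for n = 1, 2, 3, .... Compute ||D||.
||D|| = 47/8 (attained at n = 1)

For D diagonal, ||D|| = sup_n |d_n|. The sequence d_n = 47 * 8^(-n) is positive and strictly decreasing (ratio 8^(-1) < 1), so the supremum is d_1 = 47/8. Hence ||D|| = 47/8.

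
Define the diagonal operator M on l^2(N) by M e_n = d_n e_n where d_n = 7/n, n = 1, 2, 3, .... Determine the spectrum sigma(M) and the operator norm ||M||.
sigma(M) = {7/n : n ≥ 1} ∪ {0}; ||M|| = 7

A bounded diagonal operator on l^2 with diagonal entries d_n has spectrum equal to the closure of {d_n : n ≥ 1}: every d_n is an eigenvalue (with eigenvector e_n), so {d_n} ⊂ sigma(M); the spectrum is closed, so its closure is too; and for lambda not in the closure, (M - lambda I) has bounded inverse (the diagonal entries 1/(d_n - lambda) are bounded). For our sequence d_n = 7/n, n = 1, 2, 3, ...:
  - {d_n} = {7/n : n ≥ 1}; the only limit point is 0
  - closure = {7/n : n ≥ 1} ∪ {0}
For the norm: a diagonal operator has ||M|| = sup_n |d_n|. Here d_n = 7/n is positive and decreasing, so sup_n |d_n| = d_1 = 7. So ||M|| = 7.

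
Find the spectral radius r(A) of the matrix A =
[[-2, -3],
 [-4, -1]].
r(A) = 5

The eigenvalues of A are the roots of its characteristic polynomial. With M = A (coefficients from the trace and determinant):
  p(λ) = det(λ I - M) = λ^2 + 3λ - 10.
For λ^2 + 3λ - 10 the discriminant is 49. It is a perfect square (7^2), so the roots are rational: λ = (-3 ± 7)/2 = 2, -5.
Thus the eigenvalues (to 4 decimals) are 2 (modulus 2); -5 (modulus 5). The spectral radius is the largest modulus: r(A) = 5. (Cross-check: r(A) ≤ ||A||_2 ≈ 5.1167; equality holds whenever A is normal, though it can also hold for some non-normal A.)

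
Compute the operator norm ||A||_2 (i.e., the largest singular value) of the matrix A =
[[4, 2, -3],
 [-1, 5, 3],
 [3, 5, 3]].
||A||_2 ≈ 8.4698 (= sqrt(largest eigenvalue of A^T A))

||A||_2 = sigma_max(A) = sqrt(lambda_max(A^T A)). Form the symmetric matrix M = A^T A =
[[26, 18, -6],
 [18, 54, 24],
 [-6, 24, 27]].
Its characteristic polynomial (trace, sum of principal 2x2 minors, determinant of M give the coefficients) is
  p(λ) = det(λ I - M) = λ^3 - 107λ^2 + 2628λ - 7056.
No integer candidate from the rational root theorem (±divisors of 7056) is a root, so the roots are irrational. The cubic discriminant is Δ = 6265557072 > 0, so there are three distinct real roots. p(3) = -108 and p(4) = 1808 have opposite signs, so a root lies in (3, 4); Newton's method refines it to λ ≈ 3.0538. p(32) = 240 and p(33) = -918 have opposite signs, so a root lies in (32, 33); Newton's method refines it to λ ≈ 32.2087. p(71) = -1944 and p(72) = 720 have opposite signs, so a root lies in (71, 72); Newton's method refines it to λ ≈ 71.7376. Check (Vieta): the three roots sum to 107, matching tr M = 107.
So the eigenvalues of A^T A are ≈ 3.0538, 32.2087, 71.7376 (all ≥ 0, as they must be for A^T A). The largest is λ_max ≈ 71.7376, hence ||A||_2 = sqrt(λ_max) ≈ 8.4698.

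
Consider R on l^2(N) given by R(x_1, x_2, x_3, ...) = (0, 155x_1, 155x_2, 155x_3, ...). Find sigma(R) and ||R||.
sigma(R) = closed disk {z in C : |z| ≤ 155}; ||R|| = 155

Note R = 155·U where U is the unit right shift (U x)_k = x_{k-1} (with x_0 := 0); so ||R|| = 155||U|| and sigma(R) = 155·sigma(U). ||R x||^2 = sum_{k≥1} |155x_k|^2 = 24025||x||^2, so ||R|| = 155 and sigma(R) ⊂ {|z| ≤ 155}. For any |lambda| < 155, the equation (R - lambda I) x = 0 forces x_1 = 0, then 155x_k = lambda x_{k+1} ⇒ x = 0, so R has no eigenvalues. But (R - lambda I) is not surjective for |lambda| < 155: solving (R - lambda I) x = e_1 would require x_n proportional to (lambda/155)^(-n), which is not in l^2. So every |lambda| < 155 lies in the residual spectrum. The boundary |lambda| = 155 is in the approximate point spectrum (the spectrum is closed). Hence sigma(R) is the closed disk of radius 155.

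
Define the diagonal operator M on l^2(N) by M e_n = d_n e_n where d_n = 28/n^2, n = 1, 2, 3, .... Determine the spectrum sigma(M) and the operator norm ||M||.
sigma(M) = {28/n^2 : n ≥ 1} ∪ {0}; ||M|| = 28

A bounded diagonal operator on l^2 with diagonal entries d_n has spectrum equal to the closure of {d_n : n ≥ 1}: every d_n is an eigenvalue (with eigenvector e_n), so {d_n} ⊂ sigma(M); the spectrum is closed, so its closure is too; and for lambda not in the closure, (M - lambda I) has bounded inverse (the diagonal entries 1/(d_n - lambda) are bounded). For our sequence d_n = 28/n^2, n = 1, 2, 3, ...:
  - {d_n} = {28/n^2 : n ≥ 1}; the only limit point is 0
  - closure = {28/n^2 : n ≥ 1} ∪ {0}
For the norm: a diagonal operator has ||M|| = sup_n |d_n|. Here d_n = 28/n^2 is positive and decreasing, so sup_n |d_n| = d_1 = 28. So ||M|| = 28.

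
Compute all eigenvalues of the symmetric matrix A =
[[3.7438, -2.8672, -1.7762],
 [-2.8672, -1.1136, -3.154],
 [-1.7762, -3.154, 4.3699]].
sigma(A) ≈ {-4, 5, 6}

A is real symmetric, so its spectrum consists of real eigenvalues. Expanding the characteristic polynomial of the displayed matrix gives
  det(λ I - A) = p(λ) = λ^3 + (-7)λ^2 + (-13.9988)λ + (119.9966).
Solving p(λ) = 0 yields eigenvalues ≈ -4, 5, 6. (A is shown rounded to 4 decimals, so these recover the underlying integer eigenvalues to within that precision.)
Verification: the trace of A = 7 equals the sum of eigenvalues 7, and det(A) ≈ -119.9966 matches the eigenvalue product -120.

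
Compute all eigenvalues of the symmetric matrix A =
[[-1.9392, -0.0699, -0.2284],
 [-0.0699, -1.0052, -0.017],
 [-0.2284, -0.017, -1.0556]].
sigma(A) ≈ {-2, -1} (-1 with multiplicity 2)

A is real symmetric, so its spectrum consists of real eigenvalues. Expanding the characteristic polynomial of the displayed matrix gives
  det(λ I - A) = p(λ) = λ^3 + (4)λ^2 + (5)λ + (2).
Solving p(λ) = 0 yields eigenvalues ≈ -2, -1, -1. (A is shown rounded to 4 decimals, so these recover the underlying integer eigenvalues to within that precision.)
Verification: the trace of A = -4 equals the sum of eigenvalues -4, and det(A) ≈ -2.0001 matches the eigenvalue product -2.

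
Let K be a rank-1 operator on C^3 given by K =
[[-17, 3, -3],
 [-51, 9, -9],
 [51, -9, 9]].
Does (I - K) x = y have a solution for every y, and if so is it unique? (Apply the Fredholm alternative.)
(I - K) is singular (det(I - K) = 0, i.e. 1 ∈ sigma(K)). (I - K) x = y is solvable iff y ⊥ ker((I - K)^*) = span{(-17, 3, -3)}, i.e. iff -17y_1 + 3y_2 - 3y_3 = 0. When solvable, the solutions are x = y + c·(1, 3, -3), c arbitrary (ker(I - K) = span{(1, 3, -3)}, dimension 1).

K has rank 1, so it is an outer product K = u v^T: every row of K is a multiple of one row vector. Reading off the entries, u = (1, 3, -3) and v = (-17, 3, -3) (row i of K equals u_i·v^T). A rank-one matrix u v^T satisfies K u = u (v·u) and kills the (2)-dimensional subspace v^⊥, so its characteristic polynomial is lambda^2 (lambda - v·u) with v·u = tr K = 1. Hence the eigenvalues of I - K are 1 (multiplicity 2) and 1 - (1) = 0, so det(I - K) = 0. (Direct check: I - K =
[[18, -3, 3],
 [51, -8, 9],
 [-51, 9, -8]]
has determinant 0.) So 1 is an eigenvalue of K and (I - K) is not invertible. The finite-dimensional Fredholm alternative says: either (I - K) is invertible, or ker(I - K) ≠ {0} and then range(I - K) = ker((I - K)^*)^⊥, with dim ker(I - K) = dim ker((I - K)^*). We are in the second case, so we need both kernels. Kernel of I - K: (I - K) u = u - u (v·u) = u - u = 0, so ker(I - K) = span{u} = span{(1, 3, -3)} (it is exactly 1-dimensional because rank(I - K) = 2). Kernel of the adjoint: K is real, so (I - K)^* = I - K^T = I - v u^T, and (I - v u^T) v = v - v (u·v) = 0; hence ker((I - K)^*) = span{v} = span{(-17, 3, -3)}. Therefore (I - K) x = y is solvable iff <y, v> = 0, i.e. iff -17y_1 + 3y_2 - 3y_3 = 0. When this holds, K y = u (v·y) = 0, so (I - K) y = y and x = y is a particular solution; the full solution set is the line x = y + c·u = y + c·(1, 3, -3), c ∈ C.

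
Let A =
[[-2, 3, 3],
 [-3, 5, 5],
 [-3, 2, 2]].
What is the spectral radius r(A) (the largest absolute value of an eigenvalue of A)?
r(A) = 4

The eigenvalues of A are the roots of its characteristic polynomial. With M = A (coefficients from the trace, the sum of principal 2x2 minors, and det A):
  p(λ) = det(λ I - M) = λ^3 - 5λ^2 + 4λ.
The constant term is 0, so λ = 0 is a root. Dividing out λ leaves p(λ) = λ(λ^2 - 5λ + 4). For λ^2 - 5λ + 4 the discriminant is 9. It is a perfect square (3^2), so the roots are rational: λ = (5 ± 3)/2 = 4, 1.
Thus the eigenvalues (to 4 decimals) are 4 (modulus 4); 1 (modulus 1); 0 (modulus 0). The spectral radius is the largest modulus: r(A) = 4. (Cross-check: r(A) ≤ ||A||_2 ≈ 9.786; equality holds whenever A is normal, though it can also hold for some non-normal A.)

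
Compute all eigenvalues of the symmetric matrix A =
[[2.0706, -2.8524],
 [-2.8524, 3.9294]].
sigma(A) ≈ {0, 6}

A is real symmetric, so its spectrum consists of real eigenvalues. Expanding the characteristic polynomial of the displayed matrix gives
  det(λ I - A) = p(λ) = λ^2 + (-6)λ + (0).
Solving p(λ) = 0 yields eigenvalues ≈ 0, 6. (A is shown rounded to 4 decimals, so these recover the underlying integer eigenvalues to within that precision.)
Verification: the trace of A = 6 equals the sum of eigenvalues 6, and det(A) ≈ 0.0000 matches the eigenvalue product 0.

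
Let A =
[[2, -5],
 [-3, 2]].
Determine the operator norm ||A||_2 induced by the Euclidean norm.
||A||_2 = sqrt((42 + sqrt(1280))/2) ≈ 6.2361 (= sqrt(largest eigenvalue of A^T A))

||A||_2 = sigma_max(A) = sqrt(lambda_max(A^T A)). Form the symmetric matrix M = A^T A =
[[13, -16],
 [-16, 29]].
Its characteristic polynomial (trace, determinant of M give the coefficients) is
  p(λ) = det(λ I - M) = λ^2 - 42λ + 121.
For λ^2 - 42λ + 121 the discriminant is 1280. It is nonnegative but not a perfect square, so the roots are real and irrational: λ = (42 ± sqrt(1280))/2 ≈ 38.8885, 3.1115.
So the eigenvalues of A^T A are ≈ 3.1115, 38.8885 (all ≥ 0, as they must be for A^T A). The largest is λ_max = (42 + sqrt(1280))/2 ≈ 38.8885, hence ||A||_2 = sqrt(λ_max) = sqrt((42 + sqrt(1280))/2) ≈ 6.2361.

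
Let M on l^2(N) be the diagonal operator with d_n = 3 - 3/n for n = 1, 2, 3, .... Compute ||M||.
||M|| = 3

For a diagonal operator on l^2 with entries d_n, ||M|| = sup_n |d_n|. Here d_1 = 0, d_2 = 3/2, ..., and d_n = 3 - 3/n increases monotonically toward 3. All terms lie in [0, 3), so |d_n| = d_n and the supremum is the limit 3, which is not attained by any individual d_n. Hence ||M|| = 3.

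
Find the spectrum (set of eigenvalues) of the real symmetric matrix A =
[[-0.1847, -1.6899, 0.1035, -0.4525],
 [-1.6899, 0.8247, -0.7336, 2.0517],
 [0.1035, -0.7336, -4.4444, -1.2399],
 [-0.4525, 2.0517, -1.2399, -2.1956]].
sigma(A) ≈ {-5, -3, -1, 3}

A is real symmetric, so its spectrum consists of real eigenvalues. Expanding the characteristic polynomial of the displayed matrix gives
  det(λ I - A) = p(λ) = λ^4 + (6)λ^3 + (-4)λ^2 + (-54)λ + (-45.0019).
Solving p(λ) = 0 yields eigenvalues ≈ -5, -3, -1, 3. (A is shown rounded to 4 decimals, so these recover the underlying integer eigenvalues to within that precision.)
Verification: the trace of A = -6 equals the sum of eigenvalues -6, and det(A) ≈ -45.0019 matches the eigenvalue product -45.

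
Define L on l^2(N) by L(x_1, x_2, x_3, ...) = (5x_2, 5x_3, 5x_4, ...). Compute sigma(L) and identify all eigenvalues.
sigma(L) = closed disk {z in C : |z| ≤ 5}; sigma_p(L) = open disk {z in C : |z| < 5}

Note L = 5·V where V is the unit left shift (V x)_k = x_{k+1}; so sigma(L) = 5·sigma(V) and ||L|| = 5||V||. ||L x||^2 = 25sum_{k≥2} |x_k|^2 ≤ 25||x||^2, with equality on {x : x_1 = 0}, so ||L|| = 5. For any lambda with |lambda| < 5, set r = lambda/5 (|r| < 1); the vector x = (1, r, r^2, ...) is in l^2 and satisfies L x = 5(r, r^2, ...) = lambda x, so lambda is an eigenvalue. On the boundary |lambda| = 5 the geometric series diverges, so no l^2 eigenvector exists, but these lambda lie in the approximate point spectrum. Hence sigma(L) is the closed disk of radius 5 and sigma_p(L) is the open disk.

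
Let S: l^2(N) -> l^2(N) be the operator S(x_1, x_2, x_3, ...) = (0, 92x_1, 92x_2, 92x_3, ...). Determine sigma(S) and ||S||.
sigma(S) = closed disk {z in C : |z| ≤ 92}; ||S|| = 92

Note S = 92·U where U is the unit right shift (U x)_k = x_{k-1} (with x_0 := 0); so ||S|| = 92||U|| and sigma(S) = 92·sigma(U). ||S x||^2 = sum_{k≥1} |92x_k|^2 = 8464||x||^2, so ||S|| = 92 and sigma(S) ⊂ {|z| ≤ 92}. For any |lambda| < 92, the equation (S - lambda I) x = 0 forces x_1 = 0, then 92x_k = lambda x_{k+1} ⇒ x = 0, so S has no eigenvalues. But (S - lambda I) is not surjective for |lambda| < 92: solving (S - lambda I) x = e_1 would require x_n proportional to (lambda/92)^(-n), which is not in l^2. So every |lambda| < 92 lies in the residual spectrum. The boundary |lambda| = 92 is in the approximate point spectrum (the spectrum is closed). Hence sigma(S) is the closed disk of radius 92.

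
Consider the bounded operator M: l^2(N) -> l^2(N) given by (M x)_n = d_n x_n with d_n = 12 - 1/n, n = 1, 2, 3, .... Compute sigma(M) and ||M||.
sigma(M) = {12 - 1/n : n ≥ 1} ∪ {12}; ||M|| = 12

A bounded diagonal operator on l^2 with diagonal entries d_n has spectrum equal to the closure of {d_n : n ≥ 1}: every d_n is an eigenvalue (with eigenvector e_n), so {d_n} ⊂ sigma(M); the spectrum is closed, so its closure is too; and for lambda not in the closure, (M - lambda I) has bounded inverse (the diagonal entries 1/(d_n - lambda) are bounded). For our sequence d_n = 12 - 1/n, n = 1, 2, 3, ...:
  - {d_n} = {12 - 1/n : n ≥ 1}; the only limit point is 12
  - closure = {12 - 1/n : n ≥ 1} ∪ {12}
For the norm: a diagonal operator has ||M|| = sup_n |d_n|. Here d_n = 12 - 1/n increases monotonically from d_1 = 11 toward 12, with all terms in [11, 12); so sup_n |d_n| = 12 (the supremum is the limit, not attained). So ||M|| = 12.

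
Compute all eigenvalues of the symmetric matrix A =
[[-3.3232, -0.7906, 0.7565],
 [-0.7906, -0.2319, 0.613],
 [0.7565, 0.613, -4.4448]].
sigma(A) ≈ {-5, -3, 0}

A is real symmetric, so its spectrum consists of real eigenvalues. Expanding the characteristic polynomial of the displayed matrix gives
  det(λ I - A) = p(λ) = λ^3 + (8)λ^2 + (15)λ + (-0.001).
Solving p(λ) = 0 yields eigenvalues ≈ -5, -3, 0. (A is shown rounded to 4 decimals, so these recover the underlying integer eigenvalues to within that precision.)
Verification: the trace of A = -8 equals the sum of eigenvalues -8, and det(A) ≈ 0.0010 matches the eigenvalue product 0.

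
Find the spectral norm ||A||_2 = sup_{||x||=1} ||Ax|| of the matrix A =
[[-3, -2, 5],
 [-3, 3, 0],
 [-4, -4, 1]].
||A||_2 ≈ 7.7936 (= sqrt(largest eigenvalue of A^T A))

||A||_2 = sigma_max(A) = sqrt(lambda_max(A^T A)). Form the symmetric matrix M = A^T A =
[[34, 13, -19],
 [13, 29, -14],
 [-19, -14, 26]].
Its characteristic polynomial (trace, sum of principal 2x2 minors, determinant of M give the coefficients) is
  p(λ) = det(λ I - M) = λ^3 - 89λ^2 + 1898λ - 11025.
No integer candidate from the rational root theorem (±divisors of 11025) is a root, so the roots are irrational. The cubic discriminant is Δ = 336762041 > 0, so there are three distinct real roots. p(9) = -423 and p(10) = 55 have opposite signs, so a root lies in (9, 10); Newton's method refines it to λ ≈ 9.8708. p(18) = 135 and p(19) = -233 have opposite signs, so a root lies in (18, 19); Newton's method refines it to λ ≈ 18.3885. p(60) = -1545 and p(61) = 565 have opposite signs, so a root lies in (60, 61); Newton's method refines it to λ ≈ 60.7407. Check (Vieta): the three roots sum to 89, matching tr M = 89.
So the eigenvalues of A^T A are ≈ 9.8708, 18.3885, 60.7407 (all ≥ 0, as they must be for A^T A). The largest is λ_max ≈ 60.7407, hence ||A||_2 = sqrt(λ_max) ≈ 7.7936.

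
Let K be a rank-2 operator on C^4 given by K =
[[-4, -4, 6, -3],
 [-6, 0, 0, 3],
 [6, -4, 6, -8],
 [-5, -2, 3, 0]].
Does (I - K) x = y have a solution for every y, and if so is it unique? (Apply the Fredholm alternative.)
(I - K) is invertible (det(I - K) = -70 ≠ 0), so for every y in C^4 the equation (I - K) x = y has a unique solution.

K has rank 2 and factors as K = U V^T = u1 v1^T + u2 v2^T with u1 = (3, 3, -2, 3), v1 = (-2, 0, 0, 1), u2 = (2, 0, 2, 1), v2 = (1, -2, 3, -3) (multiplying out reproduces the displayed K). The nonzero eigenvalues of U V^T coincide with those of the 2 x 2 matrix G = V^T U = [[v1·u1, v1·u2], [v2·u1, v2·u2]] = [[-3, -3], [-18, 5]], and by the Sylvester determinant identity det(I_4 - U V^T) = det(I_2 - V^T U) = det([[4, 3], [18, -4]]) = (4)(-4) - (3)(18) = -70. (Direct check: I - K =
[[5, 4, -6, 3],
 [6, 1, 0, -3],
 [-6, 4, -5, 8],
 [5, 2, -3, 1]]
has determinant -70.) The finite-dimensional Fredholm alternative says: either (I - K) is invertible, or ker(I - K) ≠ {0} and then range(I - K) = ker((I - K)^*)^⊥, with dim ker(I - K) = dim ker((I - K)^*). Since det(I - K) ≠ 0, 1 is not an eigenvalue of K and ker(I - K) = {0}, so we are in the first case: for every y there is a unique x = (I - K)^(-1) y. (Explicitly, by the Woodbury identity, (I - U V^T)^(-1) = I + U (I_2 - G)^(-1) V^T.)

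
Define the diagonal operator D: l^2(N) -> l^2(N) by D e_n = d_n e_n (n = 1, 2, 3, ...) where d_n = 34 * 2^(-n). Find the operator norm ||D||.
||D|| = 17 (attained at n = 1)

For D diagonal, ||D|| = sup_n |d_n|. The sequence d_n = 34 * 2^(-n) is positive and strictly decreasing (ratio 2^(-1) < 1), so the supremum is d_1 = 34/2 = 17. Hence ||D|| = 17.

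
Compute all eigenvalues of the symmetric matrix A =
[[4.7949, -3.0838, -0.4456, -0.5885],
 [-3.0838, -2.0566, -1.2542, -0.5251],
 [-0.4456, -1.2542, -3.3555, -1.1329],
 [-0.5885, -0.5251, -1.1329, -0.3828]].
sigma(A) ≈ {-5, -2, 0, 6}

A is real symmetric, so its spectrum consists of real eigenvalues. Expanding the characteristic polynomial of the displayed matrix gives
  det(λ I - A) = p(λ) = λ^4 + (1)λ^3 + (-32)λ^2 + (-60)λ + (0.0011).
Solving p(λ) = 0 yields eigenvalues ≈ -5, -2, 0, 6. (A is shown rounded to 4 decimals, so these recover the underlying integer eigenvalues to within that precision.)
Verification: the trace of A = -1 equals the sum of eigenvalues -1, and det(A) ≈ 0.0011 matches the eigenvalue product 0.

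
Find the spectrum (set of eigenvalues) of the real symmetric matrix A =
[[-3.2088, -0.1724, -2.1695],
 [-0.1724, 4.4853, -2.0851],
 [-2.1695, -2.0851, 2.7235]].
sigma(A) ≈ {-4, 2, 6}

A is real symmetric, so its spectrum consists of real eigenvalues. Expanding the characteristic polynomial of the displayed matrix gives
  det(λ I - A) = p(λ) = λ^3 + (-4)λ^2 + (-20)λ + (47.9989).
Solving p(λ) = 0 yields eigenvalues ≈ -4, 2, 6. (A is shown rounded to 4 decimals, so these recover the underlying integer eigenvalues to within that precision.)
Verification: the trace of A = 4 equals the sum of eigenvalues 4, and det(A) ≈ -47.9989 matches the eigenvalue product -48.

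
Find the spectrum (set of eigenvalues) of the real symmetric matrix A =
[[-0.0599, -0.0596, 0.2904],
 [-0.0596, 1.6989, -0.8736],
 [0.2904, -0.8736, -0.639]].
sigma(A) ≈ {-1, 0, 2}

A is real symmetric, so its spectrum consists of real eigenvalues. Expanding the characteristic polynomial of the displayed matrix gives
  det(λ I - A) = p(λ) = λ^3 + (-1)λ^2 + (-2)λ + (0).
Solving p(λ) = 0 yields eigenvalues ≈ -1, 0, 2. (A is shown rounded to 4 decimals, so these recover the underlying integer eigenvalues to within that precision.)
Verification: the trace of A = 1 equals the sum of eigenvalues 1, and det(A) ≈ -0.0000 matches the eigenvalue product 0.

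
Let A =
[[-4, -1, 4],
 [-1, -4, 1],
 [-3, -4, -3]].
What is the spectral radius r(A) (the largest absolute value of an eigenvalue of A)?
r(A) ≈ 5.6523

The eigenvalues of A are the roots of its characteristic polynomial. With M = A (coefficients from the trace, the sum of principal 2x2 minors, and det A):
  p(λ) = det(λ I - M) = λ^3 + 11λ^2 + 55λ + 90.
No integer candidate from the rational root theorem (±divisors of 90) is a root, so the roots are irrational. The cubic discriminant is Δ = -17235 < 0, so there is one real root and a complex-conjugate pair. p(-3) = -3 and p(-2) = 16 have opposite signs, so a root lies in (-3, -2); Newton's method refines it to λ ≈ -2.8171. Dividing out (λ - (-2.8171)) leaves approximately λ^2 + 8.1829λ + 31.9481. For λ^2 + 8.1829λ + 31.9481 the discriminant is -60.8321. It is negative, so the remaining roots are the complex-conjugate pair λ ≈ -4.0915 ± 3.8997i. Their product equals the constant term, so |λ|^2 ≈ 31.9481 and |λ| ≈ 5.6523.
Thus the eigenvalues (to 4 decimals) are -2.8171 (modulus 2.8171); -4.0915 ± 3.8997i (modulus 5.6523). The spectral radius is the largest modulus: r(A) ≈ 5.6523. (Cross-check: r(A) ≤ ||A||_2 ≈ 7.0711; equality holds whenever A is normal, though it can also hold for some non-normal A.)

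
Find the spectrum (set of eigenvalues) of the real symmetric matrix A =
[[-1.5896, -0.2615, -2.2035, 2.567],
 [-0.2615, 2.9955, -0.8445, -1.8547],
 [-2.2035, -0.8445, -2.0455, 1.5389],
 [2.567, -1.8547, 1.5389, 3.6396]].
sigma(A) ≈ {-5, 0, 2, 6}

A is real symmetric, so its spectrum consists of real eigenvalues. Expanding the characteristic polynomial of the displayed matrix gives
  det(λ I - A) = p(λ) = λ^4 + (-3)λ^3 + (-28)λ^2 + (60.0011)λ + (-0.0043).
Solving p(λ) = 0 yields eigenvalues ≈ -5, 0, 2, 6. (A is shown rounded to 4 decimals, so these recover the underlying integer eigenvalues to within that precision.)
Verification: the trace of A = 3 equals the sum of eigenvalues 3, and det(A) ≈ -0.0043 matches the eigenvalue product 0.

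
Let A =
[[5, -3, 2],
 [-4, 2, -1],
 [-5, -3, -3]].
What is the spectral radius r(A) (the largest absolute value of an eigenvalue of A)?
r(A) ≈ 6.7901

The eigenvalues of A are the roots of its characteristic polynomial. With M = A (coefficients from the trace, the sum of principal 2x2 minors, and det A):
  p(λ) = det(λ I - M) = λ^3 - 4λ^2 - 16λ - 20.
No integer candidate from the rational root theorem (±divisors of 20) is a root, so the roots are irrational. The cubic discriminant is Δ = -18480 < 0, so there is one real root and a complex-conjugate pair. p(6) = -44 and p(7) = 15 have opposite signs, so a root lies in (6, 7); Newton's method refines it to λ ≈ 6.7901. Dividing out (λ - (6.7901)) leaves approximately λ^2 + 2.7901λ + 2.9454. For λ^2 + 2.7901λ + 2.9454 the discriminant is -3.9969. It is negative, so the remaining roots are the complex-conjugate pair λ ≈ -1.3951 ± 0.9996i. Their product equals the constant term, so |λ|^2 ≈ 2.9454 and |λ| ≈ 1.7162.
Thus the eigenvalues (to 4 decimals) are 6.7901 (modulus 6.7901); -1.3951 ± 0.9996i (modulus 1.7162). The spectral radius is the largest modulus: r(A) ≈ 6.7901. (Cross-check: r(A) ≤ ||A||_2 ≈ 8.9317; equality holds whenever A is normal, though it can also hold for some non-normal A.)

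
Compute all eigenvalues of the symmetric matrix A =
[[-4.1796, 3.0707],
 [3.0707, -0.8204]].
sigma(A) ≈ {-6, 1}

A is real symmetric, so its spectrum consists of real eigenvalues. Expanding the characteristic polynomial of the displayed matrix gives
  det(λ I - A) = p(λ) = λ^2 + (5)λ + (-6).
Solving p(λ) = 0 yields eigenvalues ≈ -6, 1. (A is shown rounded to 4 decimals, so these recover the underlying integer eigenvalues to within that precision.)
Verification: the trace of A = -5 equals the sum of eigenvalues -5, and det(A) ≈ -6.0003 matches the eigenvalue product -6.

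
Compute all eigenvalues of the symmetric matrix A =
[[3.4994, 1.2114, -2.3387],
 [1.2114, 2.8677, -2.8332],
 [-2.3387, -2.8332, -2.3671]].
sigma(A) ≈ {-4, 2, 6}

A is real symmetric, so its spectrum consists of real eigenvalues. Expanding the characteristic polynomial of the displayed matrix gives
  det(λ I - A) = p(λ) = λ^3 + (-4)λ^2 + (-20)λ + (48.0019).
Solving p(λ) = 0 yields eigenvalues ≈ -4, 2, 6. (A is shown rounded to 4 decimals, so these recover the underlying integer eigenvalues to within that precision.)
Verification: the trace of A = 4 equals the sum of eigenvalues 4, and det(A) ≈ -48.0019 matches the eigenvalue product -48.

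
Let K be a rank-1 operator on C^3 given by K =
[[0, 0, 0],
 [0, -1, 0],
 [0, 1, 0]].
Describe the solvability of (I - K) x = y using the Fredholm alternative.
(I - K) is invertible (det(I - K) = 2 ≠ 0), so for every y in C^3 the equation (I - K) x = y has a unique solution.

K has rank 1, so it is an outer product K = u v^T: every row of K is a multiple of one row vector. Reading off the entries, u = (0, 1, -1) and v = (0, -1, 0) (row i of K equals u_i·v^T). A rank-one matrix u v^T satisfies K u = u (v·u) and kills the (2)-dimensional subspace v^⊥, so its characteristic polynomial is lambda^2 (lambda - v·u) with v·u = tr K = -1. Hence the eigenvalues of I - K are 1 (multiplicity 2) and 1 - (-1) = 2, so det(I - K) = 2. (Direct check: I - K =
[[1, 0, 0],
 [0, 2, 0],
 [0, -1, 1]]
has determinant 2.) The finite-dimensional Fredholm alternative says: either (I - K) is invertible, or ker(I - K) ≠ {0} and then range(I - K) = ker((I - K)^*)^⊥, with dim ker(I - K) = dim ker((I - K)^*). Since det(I - K) ≠ 0, 1 is not an eigenvalue of K and ker(I - K) = {0}, so we are in the first case: for every y there is a unique x = (I - K)^(-1) y. Explicitly, by the Sherman–Morrison formula, (I - u v^T)^(-1) = I + u v^T/(1 - v·u), i.e. (I - K)^(-1) = I + K/(2).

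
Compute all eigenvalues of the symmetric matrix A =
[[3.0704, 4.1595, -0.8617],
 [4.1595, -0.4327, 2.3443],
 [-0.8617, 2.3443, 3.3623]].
sigma(A) ≈ {-4, 4, 6}

A is real symmetric, so its spectrum consists of real eigenvalues. Expanding the characteristic polynomial of the displayed matrix gives
  det(λ I - A) = p(λ) = λ^3 + (-6)λ^2 + (-16)λ + (95.9976).
Solving p(λ) = 0 yields eigenvalues ≈ -4, 4, 6. (A is shown rounded to 4 decimals, so these recover the underlying integer eigenvalues to within that precision.)
Verification: the trace of A = 6 equals the sum of eigenvalues 6, and det(A) ≈ -95.9976 matches the eigenvalue product -96.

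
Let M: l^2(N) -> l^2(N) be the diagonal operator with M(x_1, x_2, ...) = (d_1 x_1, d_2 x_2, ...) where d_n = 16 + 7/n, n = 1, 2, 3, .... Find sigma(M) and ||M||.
sigma(M) = {16 + 7/n : n ≥ 1} ∪ {16}; ||M|| = 23

A bounded diagonal operator on l^2 with diagonal entries d_n has spectrum equal to the closure of {d_n : n ≥ 1}: every d_n is an eigenvalue (with eigenvector e_n), so {d_n} ⊂ sigma(M); the spectrum is closed, so its closure is too; and for lambda not in the closure, (M - lambda I) has bounded inverse (the diagonal entries 1/(d_n - lambda) are bounded). For our sequence d_n = 16 + 7/n, n = 1, 2, 3, ...:
  - {d_n} = {16 + 7/n : n ≥ 1}; the only limit point is 16
  - closure = {16 + 7/n : n ≥ 1} ∪ {16}
For the norm: a diagonal operator has ||M|| = sup_n |d_n|. Here d_n = 16 + 7/n is positive and decreasing, so sup_n |d_n| = d_1 = 16 + 7 = 23. So ||M|| = 23.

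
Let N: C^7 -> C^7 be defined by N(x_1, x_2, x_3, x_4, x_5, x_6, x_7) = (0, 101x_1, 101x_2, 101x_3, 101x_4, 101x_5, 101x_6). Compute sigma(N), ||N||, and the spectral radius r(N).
sigma(N) = {0}; ||N|| = 101; r(N) = 0. (N is nilpotent with N^7 = 0.)

On C^7, N is a strictly lower-triangular matrix with 101 on the subdiagonal and zeros elsewhere, so its characteristic polynomial is lambda^7 and every eigenvalue is 0: sigma(N) = {0}. For the operator norm, N e_i = 101e_{i+1} for i = 1, ..., 6 and N e_7 = 0, so the singular values of N are 101 (with multiplicity 6) and 0; hence ||N|| = 101. The spectral radius r(N) = max|lambda| = 0. Note ||N|| > r(N) — characteristic of non-normal nilpotent operators. Indeed N^7 = 0.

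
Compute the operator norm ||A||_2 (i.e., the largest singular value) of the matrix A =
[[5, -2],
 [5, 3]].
||A||_2 = sqrt((63 + sqrt(1469))/2) ≈ 7.1178 (= sqrt(largest eigenvalue of A^T A))

||A||_2 = sigma_max(A) = sqrt(lambda_max(A^T A)). Form the symmetric matrix M = A^T A =
[[50, 5],
 [5, 13]].
Its characteristic polynomial (trace, determinant of M give the coefficients) is
  p(λ) = det(λ I - M) = λ^2 - 63λ + 625.
For λ^2 - 63λ + 625 the discriminant is 1469. It is nonnegative but not a perfect square, so the roots are real and irrational: λ = (63 ± sqrt(1469))/2 ≈ 50.6638, 12.3362.
So the eigenvalues of A^T A are ≈ 12.3362, 50.6638 (all ≥ 0, as they must be for A^T A). The largest is λ_max = (63 + sqrt(1469))/2 ≈ 50.6638, hence ||A||_2 = sqrt(λ_max) = sqrt((63 + sqrt(1469))/2) ≈ 7.1178.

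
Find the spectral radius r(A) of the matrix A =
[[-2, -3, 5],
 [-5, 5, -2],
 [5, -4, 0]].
r(A) ≈ 9.4046

The eigenvalues of A are the roots of its characteristic polynomial. With M = A (coefficients from the trace, the sum of principal 2x2 minors, and det A):
  p(λ) = det(λ I - M) = λ^3 - 3λ^2 - 58λ - 21.
No integer candidate from the rational root theorem (±divisors of 21) is a root, so the roots are irrational. The cubic discriminant is Δ = 730777 > 0, so there are three distinct real roots. p(-7) = -105 and p(-6) = 3 have opposite signs, so a root lies in (-7, -6); Newton's method refines it to λ ≈ -6.0346. p(-1) = 33 and p(0) = -21 have opposite signs, so a root lies in (-1, 0); Newton's method refines it to λ ≈ -0.37. p(9) = -57 and p(10) = 99 have opposite signs, so a root lies in (9, 10); Newton's method refines it to λ ≈ 9.4046. Check (Vieta): the three roots sum to 3, matching tr M = 3.
Thus the eigenvalues (to 4 decimals) are -6.0346 (modulus 6.0346); -0.37 (modulus 0.37); 9.4046 (modulus 9.4046). The spectral radius is the largest modulus: r(A) ≈ 9.4046. (Cross-check: r(A) ≤ ||A||_2 ≈ 9.7863; equality holds whenever A is normal, though it can also hold for some non-normal A.)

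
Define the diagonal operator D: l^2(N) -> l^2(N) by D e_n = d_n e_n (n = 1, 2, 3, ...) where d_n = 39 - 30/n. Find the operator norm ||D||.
||D|| = 39

For a diagonal operator on l^2 with entries d_n, ||D|| = sup_n |d_n|. Here d_1 = 9, d_2 = 24, ..., and d_n = 39 - 30/n increases monotonically toward 39. All terms lie in [9, 39), so |d_n| = d_n and the supremum is the limit 39, which is not attained by any individual d_n. Hence ||D|| = 39.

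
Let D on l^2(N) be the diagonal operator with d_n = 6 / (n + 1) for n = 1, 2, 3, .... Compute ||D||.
||D|| = 3 (attained at n = 1)

For D diagonal, ||D|| = sup_n |d_n| = sup_n 6/(n + 1). This is positive and strictly decreasing in n, so the supremum is attained at n = 1: d_1 = 6/(1 + 1) = 3. Hence ||D|| = 3.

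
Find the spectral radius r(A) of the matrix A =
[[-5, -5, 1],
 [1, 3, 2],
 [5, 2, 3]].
r(A) ≈ 5.6738

The eigenvalues of A are the roots of its characteristic polynomial. With M = A (coefficients from the trace, the sum of principal 2x2 minors, and det A):
  p(λ) = det(λ I - M) = λ^3 - λ^2 - 25λ + 73.
No integer candidate from the rational root theorem (±divisors of 73) is a root, so the roots are irrational. The cubic discriminant is Δ = -47616 < 0, so there is one real root and a complex-conjugate pair. p(-6) = -29 and p(-5) = 48 have opposite signs, so a root lies in (-6, -5); Newton's method refines it to λ ≈ -5.6738. Dividing out (λ - (-5.6738)) leaves approximately λ^2 - 6.6738λ + 12.8661. For λ^2 - 6.6738λ + 12.8661 the discriminant is -6.9245. It is negative, so the remaining roots are the complex-conjugate pair λ ≈ 3.3369 ± 1.3157i. Their product equals the constant term, so |λ|^2 ≈ 12.8661 and |λ| ≈ 3.5869.
Thus the eigenvalues (to 4 decimals) are -5.6738 (modulus 5.6738); 3.3369 ± 1.3157i (modulus 3.5869). The spectral radius is the largest modulus: r(A) ≈ 5.6738. (Cross-check: r(A) ≤ ||A||_2 ≈ 9.2557; equality holds whenever A is normal, though it can also hold for some non-normal A.)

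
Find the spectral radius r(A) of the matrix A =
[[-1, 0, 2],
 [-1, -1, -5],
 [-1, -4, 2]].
r(A) ≈ 5.1425

The eigenvalues of A are the roots of its characteristic polynomial. With M = A (coefficients from the trace, the sum of principal 2x2 minors, and det A):
  p(λ) = det(λ I - M) = λ^3 - 21λ - 28.
No integer candidate from the rational root theorem (±divisors of 28) is a root, so the roots are irrational. The cubic discriminant is Δ = 15876 > 0, so there are three distinct real roots. p(-4) = -8 and p(-3) = 8 have opposite signs, so a root lies in (-4, -3); Newton's method refines it to λ ≈ -3.6512. p(-2) = 6 and p(-1) = -8 have opposite signs, so a root lies in (-2, -1); Newton's method refines it to λ ≈ -1.4913. p(5) = -8 and p(6) = 62 have opposite signs, so a root lies in (5, 6); Newton's method refines it to λ ≈ 5.1425. Check (Vieta): the three roots sum to 0, matching tr M = 0.
Thus the eigenvalues (to 4 decimals) are -3.6512 (modulus 3.6512); -1.4913 (modulus 1.4913); 5.1425 (modulus 5.1425). The spectral radius is the largest modulus: r(A) ≈ 5.1425. (Cross-check: r(A) ≤ ||A||_2 ≈ 5.7917; equality holds whenever A is normal, though it can also hold for some non-normal A.)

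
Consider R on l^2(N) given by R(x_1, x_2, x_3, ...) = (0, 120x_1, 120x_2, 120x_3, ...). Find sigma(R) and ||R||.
sigma(R) = closed disk {z in C : |z| ≤ 120}; ||R|| = 120

Note R = 120·U where U is the unit right shift (U x)_k = x_{k-1} (with x_0 := 0); so ||R|| = 120||U|| and sigma(R) = 120·sigma(U). ||R x||^2 = sum_{k≥1} |120x_k|^2 = 14400||x||^2, so ||R|| = 120 and sigma(R) ⊂ {|z| ≤ 120}. For any |lambda| < 120, the equation (R - lambda I) x = 0 forces x_1 = 0, then 120x_k = lambda x_{k+1} ⇒ x = 0, so R has no eigenvalues. But (R - lambda I) is not surjective for |lambda| < 120: solving (R - lambda I) x = e_1 would require x_n proportional to (lambda/120)^(-n), which is not in l^2. So every |lambda| < 120 lies in the residual spectrum. The boundary |lambda| = 120 is in the approximate point spectrum (the spectrum is closed). Hence sigma(R) is the closed disk of radius 120.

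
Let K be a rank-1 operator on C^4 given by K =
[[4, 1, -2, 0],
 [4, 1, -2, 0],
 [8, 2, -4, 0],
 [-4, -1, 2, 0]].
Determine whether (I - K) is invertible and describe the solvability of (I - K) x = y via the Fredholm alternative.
(I - K) is singular (det(I - K) = 0, i.e. 1 ∈ sigma(K)). (I - K) x = y is solvable iff y ⊥ ker((I - K)^*) = span{(4, 1, -2, 0)}, i.e. iff 4y_1 + y_2 - 2y_3 = 0. When solvable, the solutions are x = y + c·(1, 1, 2, -1), c arbitrary (ker(I - K) = span{(1, 1, 2, -1)}, dimension 1).

K has rank 1, so it is an outer product K = u v^T: every row of K is a multiple of one row vector. Reading off the entries, u = (1, 1, 2, -1) and v = (4, 1, -2, 0) (row i of K equals u_i·v^T). A rank-one matrix u v^T satisfies K u = u (v·u) and kills the (3)-dimensional subspace v^⊥, so its characteristic polynomial is lambda^3 (lambda - v·u) with v·u = tr K = 1. Hence the eigenvalues of I - K are 1 (multiplicity 3) and 1 - (1) = 0, so det(I - K) = 0. (Direct check: I - K =
[[-3, -1, 2, 0],
 [-4, 0, 2, 0],
 [-8, -2, 5, 0],
 [4, 1, -2, 1]]
has determinant 0.) So 1 is an eigenvalue of K and (I - K) is not invertible. The finite-dimensional Fredholm alternative says: either (I - K) is invertible, or ker(I - K) ≠ {0} and then range(I - K) = ker((I - K)^*)^⊥, with dim ker(I - K) = dim ker((I - K)^*). We are in the second case, so we need both kernels. Kernel of I - K: (I - K) u = u - u (v·u) = u - u = 0, so ker(I - K) = span{u} = span{(1, 1, 2, -1)} (it is exactly 1-dimensional because rank(I - K) = 3). Kernel of the adjoint: K is real, so (I - K)^* = I - K^T = I - v u^T, and (I - v u^T) v = v - v (u·v) = 0; hence ker((I - K)^*) = span{v} = span{(4, 1, -2, 0)}. Therefore (I - K) x = y is solvable iff <y, v> = 0, i.e. iff 4y_1 + y_2 - 2y_3 = 0. When this holds, K y = u (v·y) = 0, so (I - K) y = y and x = y is a particular solution; the full solution set is the line x = y + c·u = y + c·(1, 1, 2, -1), c ∈ C.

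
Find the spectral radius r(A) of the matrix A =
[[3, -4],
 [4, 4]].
r(A) = sqrt(28) ≈ 5.2915

The eigenvalues of A are the roots of its characteristic polynomial. With M = A (coefficients from the trace and determinant):
  p(λ) = det(λ I - M) = λ^2 - 7λ + 28.
For λ^2 - 7λ + 28 the discriminant is -63. It is negative, so the roots are the complex-conjugate pair λ = 7/2 ± (sqrt(63)/2) i ≈ 3.5 ± 3.9686i. For a conjugate pair the product of the roots equals the constant term, so |λ|^2 = 28 and |λ| = sqrt(28) ≈ 5.2915.
Thus the eigenvalues (to 4 decimals) are 3.5 ± 3.9686i (modulus 5.2915). The spectral radius is the largest modulus: r(A) = sqrt(28) ≈ 5.2915. (Cross-check: r(A) ≤ ||A||_2 ≈ 5.8151; equality holds whenever A is normal, though it can also hold for some non-normal A.)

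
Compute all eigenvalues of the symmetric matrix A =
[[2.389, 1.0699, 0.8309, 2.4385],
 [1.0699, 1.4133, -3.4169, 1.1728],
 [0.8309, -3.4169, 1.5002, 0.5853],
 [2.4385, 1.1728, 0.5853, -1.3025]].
sigma(A) ≈ {-3, -2, 4, 5}

A is real symmetric, so its spectrum consists of real eigenvalues. Expanding the characteristic polynomial of the displayed matrix gives
  det(λ I - A) = p(λ) = λ^4 + (-4)λ^3 + (-19)λ^2 + (46.0014)λ + (120.0041).
Solving p(λ) = 0 yields eigenvalues ≈ -3, -2, 4, 5. (A is shown rounded to 4 decimals, so these recover the underlying integer eigenvalues to within that precision.)
Verification: the trace of A = 4 equals the sum of eigenvalues 4, and det(A) ≈ 120.0041 matches the eigenvalue product 120.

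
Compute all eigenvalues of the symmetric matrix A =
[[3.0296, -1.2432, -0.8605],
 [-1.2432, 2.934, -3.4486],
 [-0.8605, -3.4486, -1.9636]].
sigma(A) ≈ {-4, 3, 5}

A is real symmetric, so its spectrum consists of real eigenvalues. Expanding the characteristic polynomial of the displayed matrix gives
  det(λ I - A) = p(λ) = λ^3 + (-4)λ^2 + (-17)λ + (60).
Solving p(λ) = 0 yields eigenvalues ≈ -4, 3, 5. (A is shown rounded to 4 decimals, so these recover the underlying integer eigenvalues to within that precision.)
Verification: the trace of A = 4 equals the sum of eigenvalues 4, and det(A) ≈ -60.0008 matches the eigenvalue product -60.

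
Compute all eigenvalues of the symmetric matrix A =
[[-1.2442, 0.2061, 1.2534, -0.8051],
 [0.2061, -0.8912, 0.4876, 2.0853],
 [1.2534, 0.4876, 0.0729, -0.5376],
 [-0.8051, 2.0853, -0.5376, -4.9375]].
sigma(A) ≈ {-6, -2, 0, 1}

A is real symmetric, so its spectrum consists of real eigenvalues. Expanding the characteristic polynomial of the displayed matrix gives
  det(λ I - A) = p(λ) = λ^4 + (7)λ^3 + (4)λ^2 + (-12)λ + (0).
Solving p(λ) = 0 yields eigenvalues ≈ -6, -2, 0, 1. (A is shown rounded to 4 decimals, so these recover the underlying integer eigenvalues to within that precision.)
Verification: the trace of A = -7 equals the sum of eigenvalues -7, and det(A) ≈ -0.0001 matches the eigenvalue product 0.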